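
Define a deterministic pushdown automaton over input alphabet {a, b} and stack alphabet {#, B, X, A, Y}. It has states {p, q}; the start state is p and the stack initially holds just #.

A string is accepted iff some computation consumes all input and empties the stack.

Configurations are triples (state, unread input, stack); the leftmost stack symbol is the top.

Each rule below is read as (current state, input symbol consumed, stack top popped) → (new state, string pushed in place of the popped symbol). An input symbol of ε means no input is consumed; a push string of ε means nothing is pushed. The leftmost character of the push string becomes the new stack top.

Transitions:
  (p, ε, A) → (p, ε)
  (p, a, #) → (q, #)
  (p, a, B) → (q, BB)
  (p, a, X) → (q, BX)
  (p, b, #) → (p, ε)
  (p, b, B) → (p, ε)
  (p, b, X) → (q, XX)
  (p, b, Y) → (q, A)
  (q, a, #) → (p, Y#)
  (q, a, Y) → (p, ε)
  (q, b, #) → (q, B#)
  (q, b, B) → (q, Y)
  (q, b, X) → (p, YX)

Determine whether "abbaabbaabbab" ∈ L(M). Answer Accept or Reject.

(p, abbaabbaabbab, #)
  read a, top #: go to q, push # → (q, bbaabbaabbab, #)
  read b, top #: go to q, push B# → (q, baabbaabbab, B#)
  read b, top B: go to q, push Y → (q, aabbaabbab, Y#)
  read a, top Y: go to p, push ε → (p, abbaabbab, #)
  read a, top #: go to q, push # → (q, bbaabbab, #)
  read b, top #: go to q, push B# → (q, baabbab, B#)
  read b, top B: go to q, push Y → (q, aabbab, Y#)
  read a, top Y: go to p, push ε → (p, abbab, #)
  read a, top #: go to q, push # → (q, bbab, #)
  read b, top #: go to q, push B# → (q, bab, B#)
  read b, top B: go to q, push Y → (q, ab, Y#)
  read a, top Y: go to p, push ε → (p, b, #)
  read b, top #: go to p, push ε → (p, ε, ε)
All input consumed and the stack is empty.

Accept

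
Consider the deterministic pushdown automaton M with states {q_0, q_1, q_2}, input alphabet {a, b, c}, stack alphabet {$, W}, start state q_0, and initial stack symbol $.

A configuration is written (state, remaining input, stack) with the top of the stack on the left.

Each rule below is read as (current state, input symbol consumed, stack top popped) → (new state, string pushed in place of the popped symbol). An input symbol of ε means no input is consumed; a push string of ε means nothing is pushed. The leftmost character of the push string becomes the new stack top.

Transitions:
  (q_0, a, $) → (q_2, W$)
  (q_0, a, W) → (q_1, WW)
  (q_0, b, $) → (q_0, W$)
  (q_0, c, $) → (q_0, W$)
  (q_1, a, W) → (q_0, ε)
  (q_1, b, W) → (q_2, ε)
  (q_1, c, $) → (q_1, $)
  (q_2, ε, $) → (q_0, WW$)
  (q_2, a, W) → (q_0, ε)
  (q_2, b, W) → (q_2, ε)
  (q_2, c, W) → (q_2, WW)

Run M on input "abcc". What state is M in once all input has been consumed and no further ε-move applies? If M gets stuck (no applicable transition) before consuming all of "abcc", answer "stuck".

stuck

(q_0, abcc, $)
  read a, top $: go to q_2, push W$ → (q_2, bcc, W$)
  read b, top W: go to q_2, push ε → (q_2, cc, $)
  ε-move, top $: go to q_0, push WW$ → (q_0, cc, WW$)
No transition for (q_0, c, top W); M blocks with input cc remaining.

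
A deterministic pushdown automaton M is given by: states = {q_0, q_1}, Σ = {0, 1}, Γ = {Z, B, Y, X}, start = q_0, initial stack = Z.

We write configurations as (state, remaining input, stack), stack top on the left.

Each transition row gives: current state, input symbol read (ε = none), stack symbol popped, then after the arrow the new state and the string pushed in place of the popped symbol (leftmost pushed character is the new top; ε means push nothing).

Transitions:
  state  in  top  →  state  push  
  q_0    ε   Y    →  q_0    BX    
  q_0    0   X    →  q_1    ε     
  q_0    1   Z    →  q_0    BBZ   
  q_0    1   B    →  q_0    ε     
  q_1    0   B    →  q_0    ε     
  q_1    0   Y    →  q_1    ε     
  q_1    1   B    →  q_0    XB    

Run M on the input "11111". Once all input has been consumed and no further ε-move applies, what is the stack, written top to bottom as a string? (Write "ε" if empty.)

BZ

(q_0, 11111, Z) ⊢ (q_0, 1111, BBZ) ⊢ (q_0, 111, BZ) ⊢ (q_0, 11, Z) ⊢ (q_0, 1, BBZ) ⊢ (q_0, ε, BZ)
All input consumed in state q_0 with stack BZ.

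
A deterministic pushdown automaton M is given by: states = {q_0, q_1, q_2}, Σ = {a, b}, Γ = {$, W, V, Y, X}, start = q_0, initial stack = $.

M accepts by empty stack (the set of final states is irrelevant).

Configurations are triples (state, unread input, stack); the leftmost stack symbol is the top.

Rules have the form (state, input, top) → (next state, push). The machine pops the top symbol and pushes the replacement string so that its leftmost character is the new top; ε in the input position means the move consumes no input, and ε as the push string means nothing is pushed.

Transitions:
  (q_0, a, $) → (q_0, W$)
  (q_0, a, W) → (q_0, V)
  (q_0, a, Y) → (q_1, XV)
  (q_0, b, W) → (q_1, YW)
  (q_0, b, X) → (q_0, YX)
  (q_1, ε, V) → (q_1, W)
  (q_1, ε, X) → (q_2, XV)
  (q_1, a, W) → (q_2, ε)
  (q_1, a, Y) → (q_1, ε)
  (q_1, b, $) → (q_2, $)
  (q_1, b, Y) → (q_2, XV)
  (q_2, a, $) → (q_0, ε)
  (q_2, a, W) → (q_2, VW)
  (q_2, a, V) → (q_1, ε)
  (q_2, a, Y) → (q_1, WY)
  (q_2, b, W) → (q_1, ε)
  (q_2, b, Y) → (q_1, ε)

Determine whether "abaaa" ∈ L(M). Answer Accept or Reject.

(q_0, abaaa, $)
  read a, top $: go to q_0, push W$ → (q_0, baaa, W$)
  read b, top W: go to q_1, push YW → (q_1, aaa, YW$)
  read a, top Y: go to q_1, push ε → (q_1, aa, W$)
  read a, top W: go to q_2, push ε → (q_2, a, $)
  read a, top $: go to q_0, push ε → (q_0, ε, ε)
All input consumed and the stack is empty.

Accept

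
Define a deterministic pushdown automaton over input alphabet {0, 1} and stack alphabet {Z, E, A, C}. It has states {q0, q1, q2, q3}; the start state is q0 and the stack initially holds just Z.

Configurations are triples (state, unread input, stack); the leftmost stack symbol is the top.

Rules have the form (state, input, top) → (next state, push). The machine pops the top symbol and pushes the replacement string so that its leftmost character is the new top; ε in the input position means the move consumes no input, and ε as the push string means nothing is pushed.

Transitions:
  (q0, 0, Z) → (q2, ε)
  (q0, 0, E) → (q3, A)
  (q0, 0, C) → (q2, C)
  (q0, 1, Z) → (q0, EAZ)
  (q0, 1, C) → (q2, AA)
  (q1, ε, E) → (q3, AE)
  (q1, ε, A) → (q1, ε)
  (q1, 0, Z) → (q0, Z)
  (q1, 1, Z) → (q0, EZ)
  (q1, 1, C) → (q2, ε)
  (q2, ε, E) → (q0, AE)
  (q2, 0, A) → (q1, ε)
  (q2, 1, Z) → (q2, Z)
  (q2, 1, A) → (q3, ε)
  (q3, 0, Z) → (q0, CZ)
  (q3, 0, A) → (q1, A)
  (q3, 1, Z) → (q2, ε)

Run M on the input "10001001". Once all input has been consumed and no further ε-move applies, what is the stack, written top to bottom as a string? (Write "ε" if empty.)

EZ

(q0, 10001001, Z)
  read 1, top Z: go to q0, push EAZ → (q0, 0001001, EAZ)
  read 0, top E: go to q3, push A → (q3, 001001, AAZ)
  read 0, top A: go to q1, push A → (q1, 01001, AAZ)
  ε-move, top A: go to q1, push ε → (q1, 01001, AZ)
  ε-move, top A: go to q1, push ε → (q1, 01001, Z)
  read 0, top Z: go to q0, push Z → (q0, 1001, Z)
  read 1, top Z: go to q0, push EAZ → (q0, 001, EAZ)
  read 0, top E: go to q3, push A → (q3, 01, AAZ)
  read 0, top A: go to q1, push A → (q1, 1, AAZ)
  ε-move, top A: go to q1, push ε → (q1, 1, AZ)
  ε-move, top A: go to q1, push ε → (q1, 1, Z)
  read 1, top Z: go to q0, push EZ → (q0, ε, EZ)
All input consumed in state q0 with stack EZ.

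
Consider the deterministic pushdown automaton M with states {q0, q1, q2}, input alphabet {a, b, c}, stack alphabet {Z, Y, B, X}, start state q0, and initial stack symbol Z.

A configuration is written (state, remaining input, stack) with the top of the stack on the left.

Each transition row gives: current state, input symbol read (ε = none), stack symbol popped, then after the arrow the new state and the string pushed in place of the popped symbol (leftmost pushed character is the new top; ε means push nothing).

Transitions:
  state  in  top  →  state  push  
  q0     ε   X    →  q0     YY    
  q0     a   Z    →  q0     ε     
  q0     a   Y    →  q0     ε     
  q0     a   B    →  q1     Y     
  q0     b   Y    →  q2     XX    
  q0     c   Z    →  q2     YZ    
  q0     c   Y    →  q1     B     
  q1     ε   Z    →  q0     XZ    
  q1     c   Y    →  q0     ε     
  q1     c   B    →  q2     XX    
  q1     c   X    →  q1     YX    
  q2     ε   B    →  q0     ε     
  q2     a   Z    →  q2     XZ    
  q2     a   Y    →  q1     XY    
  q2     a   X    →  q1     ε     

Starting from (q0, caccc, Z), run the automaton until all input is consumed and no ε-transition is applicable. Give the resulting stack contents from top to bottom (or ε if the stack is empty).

(q0, caccc, Z)
  read c, top Z: go to q2, push YZ → (q2, accc, YZ)
  read a, top Y: go to q1, push XY → (q1, ccc, XYZ)
  read c, top X: go to q1, push YX → (q1, cc, YXYZ)
  read c, top Y: go to q0, push ε → (q0, c, XYZ)
  ε-move, top X: go to q0, push YY → (q0, c, YYYZ)
  read c, top Y: go to q1, push B → (q1, ε, BYYZ)
All input consumed in state q1 with stack BYYZ.

BYYZ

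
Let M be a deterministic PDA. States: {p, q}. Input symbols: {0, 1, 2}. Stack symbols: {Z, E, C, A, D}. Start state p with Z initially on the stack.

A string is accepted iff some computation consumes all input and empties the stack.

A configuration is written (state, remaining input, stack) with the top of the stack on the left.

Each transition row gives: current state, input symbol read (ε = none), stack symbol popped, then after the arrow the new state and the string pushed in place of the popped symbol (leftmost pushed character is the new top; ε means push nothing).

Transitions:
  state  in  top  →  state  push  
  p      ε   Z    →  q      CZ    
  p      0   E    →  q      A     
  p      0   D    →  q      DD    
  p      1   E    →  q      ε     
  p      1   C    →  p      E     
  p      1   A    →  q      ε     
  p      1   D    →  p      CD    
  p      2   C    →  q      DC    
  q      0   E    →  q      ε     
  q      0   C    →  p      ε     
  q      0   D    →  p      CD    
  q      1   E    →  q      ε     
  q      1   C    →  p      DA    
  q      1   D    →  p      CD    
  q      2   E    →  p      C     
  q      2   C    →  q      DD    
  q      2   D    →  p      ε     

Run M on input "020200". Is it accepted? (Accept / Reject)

Reject

(p, 020200, Z)
  ε-move, top Z: go to q, push CZ → (q, 020200, CZ)
  read 0, top C: go to p, push ε → (p, 20200, Z)
  ε-move, top Z: go to q, push CZ → (q, 20200, CZ)
  read 2, top C: go to q, push DD → (q, 0200, DDZ)
  read 0, top D: go to p, push CD → (p, 200, CDDZ)
  read 2, top C: go to q, push DC → (q, 00, DCDDZ)
  read 0, top D: go to p, push CD → (p, 0, CDCDDZ)
No transition applies at (p, 0, CDCDDZ); input not fully consumed.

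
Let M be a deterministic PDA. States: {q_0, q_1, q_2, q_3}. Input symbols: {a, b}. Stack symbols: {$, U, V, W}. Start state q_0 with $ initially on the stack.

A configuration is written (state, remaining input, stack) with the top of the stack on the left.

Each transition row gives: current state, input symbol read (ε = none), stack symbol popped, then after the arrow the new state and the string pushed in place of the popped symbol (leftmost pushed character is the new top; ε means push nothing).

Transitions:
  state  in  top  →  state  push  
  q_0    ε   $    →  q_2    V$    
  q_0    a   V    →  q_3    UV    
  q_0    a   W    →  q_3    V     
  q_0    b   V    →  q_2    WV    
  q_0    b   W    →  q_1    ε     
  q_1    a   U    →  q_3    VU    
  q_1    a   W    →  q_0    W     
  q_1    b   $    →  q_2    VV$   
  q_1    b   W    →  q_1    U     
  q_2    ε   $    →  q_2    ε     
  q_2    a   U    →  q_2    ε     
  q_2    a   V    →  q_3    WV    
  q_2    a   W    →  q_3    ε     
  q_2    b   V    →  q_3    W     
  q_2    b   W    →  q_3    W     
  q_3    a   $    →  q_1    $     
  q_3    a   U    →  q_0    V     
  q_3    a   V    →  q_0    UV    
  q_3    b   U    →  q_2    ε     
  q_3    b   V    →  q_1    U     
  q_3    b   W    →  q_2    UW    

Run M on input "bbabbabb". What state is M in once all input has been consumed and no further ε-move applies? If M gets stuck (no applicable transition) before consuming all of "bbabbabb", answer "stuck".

q_2

(q_0, bbabbabb, $) ⊢ (q_2, bbabbabb, V$) ⊢ (q_3, babbabb, W$) ⊢ (q_2, abbabb, UW$) ⊢ (q_2, bbabb, W$) ⊢ (q_3, babb, W$) ⊢ (q_2, abb, UW$) ⊢ (q_2, bb, W$) ⊢ (q_3, b, W$) ⊢ (q_2, ε, UW$)
All input consumed; M is in state q_2.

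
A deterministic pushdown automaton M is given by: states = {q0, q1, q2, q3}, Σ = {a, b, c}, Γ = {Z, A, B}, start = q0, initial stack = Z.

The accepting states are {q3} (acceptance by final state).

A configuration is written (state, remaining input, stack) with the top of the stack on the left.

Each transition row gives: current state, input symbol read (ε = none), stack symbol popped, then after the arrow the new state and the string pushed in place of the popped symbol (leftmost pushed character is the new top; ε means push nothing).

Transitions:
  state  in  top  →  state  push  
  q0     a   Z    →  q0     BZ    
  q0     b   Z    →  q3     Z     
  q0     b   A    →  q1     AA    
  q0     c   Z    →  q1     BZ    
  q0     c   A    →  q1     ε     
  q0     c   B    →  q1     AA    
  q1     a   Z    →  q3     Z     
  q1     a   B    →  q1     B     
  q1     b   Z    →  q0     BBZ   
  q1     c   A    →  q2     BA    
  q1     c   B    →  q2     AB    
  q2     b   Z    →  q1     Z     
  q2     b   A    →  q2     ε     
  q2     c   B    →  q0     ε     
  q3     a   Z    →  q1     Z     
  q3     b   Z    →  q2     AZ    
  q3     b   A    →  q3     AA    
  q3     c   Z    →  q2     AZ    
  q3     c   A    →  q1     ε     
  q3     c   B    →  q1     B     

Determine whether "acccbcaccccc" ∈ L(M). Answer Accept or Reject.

Reject

(q0, acccbcaccccc, Z)
  read a, top Z: go to q0, push BZ → (q0, cccbcaccccc, BZ)
  read c, top B: go to q1, push AA → (q1, ccbcaccccc, AAZ)
  read c, top A: go to q2, push BA → (q2, cbcaccccc, BAAZ)
  read c, top B: go to q0, push ε → (q0, bcaccccc, AAZ)
  read b, top A: go to q1, push AA → (q1, caccccc, AAAZ)
  read c, top A: go to q2, push BA → (q2, accccc, BAAAZ)
No transition applies at (q2, accccc, BAAAZ); input not fully consumed.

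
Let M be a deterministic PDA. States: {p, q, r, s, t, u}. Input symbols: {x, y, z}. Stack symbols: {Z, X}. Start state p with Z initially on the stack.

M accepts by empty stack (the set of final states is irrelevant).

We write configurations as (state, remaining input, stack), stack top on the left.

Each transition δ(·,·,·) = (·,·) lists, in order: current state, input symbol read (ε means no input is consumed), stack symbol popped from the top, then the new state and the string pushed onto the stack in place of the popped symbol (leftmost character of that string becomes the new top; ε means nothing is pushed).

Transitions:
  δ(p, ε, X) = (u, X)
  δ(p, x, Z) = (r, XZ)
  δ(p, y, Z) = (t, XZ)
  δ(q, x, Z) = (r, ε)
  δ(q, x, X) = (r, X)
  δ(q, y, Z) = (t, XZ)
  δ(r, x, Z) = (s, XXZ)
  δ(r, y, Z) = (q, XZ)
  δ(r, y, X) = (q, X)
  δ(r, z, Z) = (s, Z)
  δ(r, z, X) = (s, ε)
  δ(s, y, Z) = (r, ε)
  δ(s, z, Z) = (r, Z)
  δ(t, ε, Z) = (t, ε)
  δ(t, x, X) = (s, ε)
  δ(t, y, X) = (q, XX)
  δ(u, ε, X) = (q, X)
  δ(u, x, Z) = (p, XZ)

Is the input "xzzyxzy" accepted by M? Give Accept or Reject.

Accept

(p, xzzyxzy, Z) ⊢ (r, zzyxzy, XZ) ⊢ (s, zyxzy, Z) ⊢ (r, yxzy, Z) ⊢ (q, xzy, XZ) ⊢ (r, zy, XZ) ⊢ (s, y, Z) ⊢ (r, ε, ε)
All input consumed and the stack is empty.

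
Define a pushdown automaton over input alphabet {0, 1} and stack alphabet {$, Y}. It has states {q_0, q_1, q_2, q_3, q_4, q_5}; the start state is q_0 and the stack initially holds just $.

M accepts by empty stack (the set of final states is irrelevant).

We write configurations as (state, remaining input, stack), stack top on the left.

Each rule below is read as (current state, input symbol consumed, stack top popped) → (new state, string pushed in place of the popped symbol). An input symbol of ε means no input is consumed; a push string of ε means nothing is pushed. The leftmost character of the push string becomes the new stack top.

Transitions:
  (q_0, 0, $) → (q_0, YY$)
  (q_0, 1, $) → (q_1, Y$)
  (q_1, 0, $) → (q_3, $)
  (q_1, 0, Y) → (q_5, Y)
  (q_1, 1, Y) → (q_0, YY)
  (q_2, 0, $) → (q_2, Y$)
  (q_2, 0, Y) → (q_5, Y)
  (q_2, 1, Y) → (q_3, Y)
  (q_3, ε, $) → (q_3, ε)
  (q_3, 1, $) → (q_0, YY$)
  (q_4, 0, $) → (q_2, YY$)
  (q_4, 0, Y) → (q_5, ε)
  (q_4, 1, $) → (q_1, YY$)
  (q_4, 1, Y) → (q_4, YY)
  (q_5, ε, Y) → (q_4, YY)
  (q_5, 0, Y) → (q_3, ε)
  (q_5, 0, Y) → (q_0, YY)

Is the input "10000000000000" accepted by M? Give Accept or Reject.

Accept

One accepting computation: (q_0, 10000000000000, $) ⊢ (q_1, 0000000000000, Y$) ⊢ (q_5, 000000000000, Y$) ⊢ (q_4, 000000000000, YY$) ⊢ (q_5, 00000000000, Y$) ⊢ (q_4, 00000000000, YY$) ⊢ (q_5, 0000000000, Y$) ⊢ (q_4, 0000000000, YY$) ⊢ (q_5, 000000000, Y$) ⊢ (q_4, 000000000, YY$) ⊢ (q_5, 00000000, Y$) ⊢ (q_4, 00000000, YY$) ⊢ (q_5, 0000000, Y$) ⊢ (q_4, 0000000, YY$) ⊢ (q_5, 000000, Y$) ⊢ (q_4, 000000, YY$) ⊢ (q_5, 00000, Y$) ⊢ (q_4, 00000, YY$) ⊢ (q_5, 0000, Y$) ⊢ (q_4, 0000, YY$) ⊢ (q_5, 000, Y$) ⊢ (q_4, 000, YY$) ⊢ (q_5, 00, Y$) ⊢ (q_4, 00, YY$) ⊢ (q_5, 0, Y$) ⊢ (q_3, ε, $) ⊢ (q_3, ε, ε)
All input consumed and the stack is empty.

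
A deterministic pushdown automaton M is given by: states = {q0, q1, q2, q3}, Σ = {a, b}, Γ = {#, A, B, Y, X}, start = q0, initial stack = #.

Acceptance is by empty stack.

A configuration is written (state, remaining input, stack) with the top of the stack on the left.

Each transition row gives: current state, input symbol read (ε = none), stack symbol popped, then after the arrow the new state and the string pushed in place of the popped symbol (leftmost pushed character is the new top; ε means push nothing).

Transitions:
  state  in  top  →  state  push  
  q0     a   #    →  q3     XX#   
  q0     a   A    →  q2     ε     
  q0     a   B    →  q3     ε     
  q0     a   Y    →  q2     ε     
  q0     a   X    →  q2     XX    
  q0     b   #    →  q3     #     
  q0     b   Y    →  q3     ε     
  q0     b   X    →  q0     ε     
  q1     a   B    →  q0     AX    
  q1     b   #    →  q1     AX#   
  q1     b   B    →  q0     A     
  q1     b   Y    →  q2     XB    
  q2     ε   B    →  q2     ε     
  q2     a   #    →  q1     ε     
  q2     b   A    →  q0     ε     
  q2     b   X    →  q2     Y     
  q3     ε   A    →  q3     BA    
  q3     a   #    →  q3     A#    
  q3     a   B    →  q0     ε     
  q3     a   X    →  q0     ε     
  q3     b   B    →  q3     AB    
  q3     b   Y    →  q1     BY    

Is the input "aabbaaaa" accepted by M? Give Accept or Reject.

Accept

(q0, aabbaaaa, #)
  read a, top #: go to q3, push XX# → (q3, abbaaaa, XX#)
  read a, top X: go to q0, push ε → (q0, bbaaaa, X#)
  read b, top X: go to q0, push ε → (q0, baaaa, #)
  read b, top #: go to q3, push # → (q3, aaaa, #)
  read a, top #: go to q3, push A# → (q3, aaa, A#)
  ε-move, top A: go to q3, push BA → (q3, aaa, BA#)
  read a, top B: go to q0, push ε → (q0, aa, A#)
  read a, top A: go to q2, push ε → (q2, a, #)
  read a, top #: go to q1, push ε → (q1, ε, ε)
All input consumed and the stack is empty.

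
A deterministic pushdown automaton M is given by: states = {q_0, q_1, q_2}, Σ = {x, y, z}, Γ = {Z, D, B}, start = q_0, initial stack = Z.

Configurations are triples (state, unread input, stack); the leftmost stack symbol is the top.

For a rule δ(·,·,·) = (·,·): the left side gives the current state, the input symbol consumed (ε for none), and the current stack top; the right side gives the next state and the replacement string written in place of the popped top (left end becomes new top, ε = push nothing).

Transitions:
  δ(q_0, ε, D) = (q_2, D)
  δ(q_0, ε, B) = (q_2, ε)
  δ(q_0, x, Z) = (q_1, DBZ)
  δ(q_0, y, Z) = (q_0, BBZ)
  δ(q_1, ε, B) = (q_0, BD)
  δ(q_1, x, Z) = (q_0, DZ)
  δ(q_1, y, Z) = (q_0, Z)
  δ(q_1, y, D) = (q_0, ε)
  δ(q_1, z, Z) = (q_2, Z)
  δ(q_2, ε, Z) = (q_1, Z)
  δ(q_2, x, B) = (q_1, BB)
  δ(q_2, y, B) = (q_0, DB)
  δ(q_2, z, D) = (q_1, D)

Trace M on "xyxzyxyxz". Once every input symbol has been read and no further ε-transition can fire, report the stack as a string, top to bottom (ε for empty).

(q_0, xyxzyxyxz, Z)
  read x, top Z: go to q_1, push DBZ → (q_1, yxzyxyxz, DBZ)
  read y, top D: go to q_0, push ε → (q_0, xzyxyxz, BZ)
  ε-move, top B: go to q_2, push ε → (q_2, xzyxyxz, Z)
  ε-move, top Z: go to q_1, push Z → (q_1, xzyxyxz, Z)
  read x, top Z: go to q_0, push DZ → (q_0, zyxyxz, DZ)
  ε-move, top D: go to q_2, push D → (q_2, zyxyxz, DZ)
  read z, top D: go to q_1, push D → (q_1, yxyxz, DZ)
  read y, top D: go to q_0, push ε → (q_0, xyxz, Z)
  read x, top Z: go to q_1, push DBZ → (q_1, yxz, DBZ)
  read y, top D: go to q_0, push ε → (q_0, xz, BZ)
  ε-move, top B: go to q_2, push ε → (q_2, xz, Z)
  ε-move, top Z: go to q_1, push Z → (q_1, xz, Z)
  read x, top Z: go to q_0, push DZ → (q_0, z, DZ)
  ε-move, top D: go to q_2, push D → (q_2, z, DZ)
  read z, top D: go to q_1, push D → (q_1, ε, DZ)
All input consumed in state q_1 with stack DZ.

DZ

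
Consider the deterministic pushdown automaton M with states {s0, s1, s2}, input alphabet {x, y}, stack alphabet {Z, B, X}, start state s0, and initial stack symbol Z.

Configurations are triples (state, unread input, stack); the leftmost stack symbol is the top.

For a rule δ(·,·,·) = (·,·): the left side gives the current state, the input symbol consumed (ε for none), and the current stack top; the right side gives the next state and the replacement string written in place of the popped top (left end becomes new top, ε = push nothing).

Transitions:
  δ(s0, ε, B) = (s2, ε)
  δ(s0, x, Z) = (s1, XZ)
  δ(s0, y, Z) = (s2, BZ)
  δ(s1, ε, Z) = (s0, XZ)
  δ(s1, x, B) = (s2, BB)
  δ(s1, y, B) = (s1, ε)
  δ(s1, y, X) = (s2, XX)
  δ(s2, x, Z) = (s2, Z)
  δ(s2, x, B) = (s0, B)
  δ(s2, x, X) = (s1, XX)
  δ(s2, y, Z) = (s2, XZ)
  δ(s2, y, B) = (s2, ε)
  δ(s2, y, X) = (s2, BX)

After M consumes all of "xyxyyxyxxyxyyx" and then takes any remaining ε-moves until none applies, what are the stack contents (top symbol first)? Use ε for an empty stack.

XXXXXXXXZ

(s0, xyxyyxyxxyxyyx, Z) ⊢ (s1, yxyyxyxxyxyyx, XZ) ⊢ (s2, xyyxyxxyxyyx, XXZ) ⊢ (s1, yyxyxxyxyyx, XXXZ) ⊢ (s2, yxyxxyxyyx, XXXXZ) ⊢ (s2, xyxxyxyyx, BXXXXZ) ⊢ (s0, yxxyxyyx, BXXXXZ) ⊢ (s2, yxxyxyyx, XXXXZ) ⊢ (s2, xxyxyyx, BXXXXZ) ⊢ (s0, xyxyyx, BXXXXZ) ⊢ (s2, xyxyyx, XXXXZ) ⊢ (s1, yxyyx, XXXXXZ) ⊢ (s2, xyyx, XXXXXXZ) ⊢ (s1, yyx, XXXXXXXZ) ⊢ (s2, yx, XXXXXXXXZ) ⊢ (s2, x, BXXXXXXXXZ) ⊢ (s0, ε, BXXXXXXXXZ) ⊢ (s2, ε, XXXXXXXXZ)
All input consumed in state s2 with stack XXXXXXXXZ.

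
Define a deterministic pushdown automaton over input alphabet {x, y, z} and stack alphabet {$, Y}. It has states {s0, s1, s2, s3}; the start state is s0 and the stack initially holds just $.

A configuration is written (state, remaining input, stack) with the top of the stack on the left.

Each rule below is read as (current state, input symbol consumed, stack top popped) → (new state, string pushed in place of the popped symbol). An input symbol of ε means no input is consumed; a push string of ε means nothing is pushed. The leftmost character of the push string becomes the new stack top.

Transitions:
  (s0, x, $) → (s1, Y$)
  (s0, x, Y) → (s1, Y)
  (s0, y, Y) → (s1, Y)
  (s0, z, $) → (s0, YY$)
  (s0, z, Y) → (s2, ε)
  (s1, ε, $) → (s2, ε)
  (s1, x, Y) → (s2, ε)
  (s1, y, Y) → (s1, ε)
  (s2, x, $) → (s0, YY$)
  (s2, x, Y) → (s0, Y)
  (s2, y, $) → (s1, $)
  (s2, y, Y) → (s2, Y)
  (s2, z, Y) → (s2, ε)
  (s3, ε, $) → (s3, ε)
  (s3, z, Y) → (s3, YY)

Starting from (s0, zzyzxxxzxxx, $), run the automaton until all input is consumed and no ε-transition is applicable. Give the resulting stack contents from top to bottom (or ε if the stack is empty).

Y$

(s0, zzyzxxxzxxx, $)
  read z, top $: go to s0, push YY$ → (s0, zyzxxxzxxx, YY$)
  read z, top Y: go to s2, push ε → (s2, yzxxxzxxx, Y$)
  read y, top Y: go to s2, push Y → (s2, zxxxzxxx, Y$)
  read z, top Y: go to s2, push ε → (s2, xxxzxxx, $)
  read x, top $: go to s0, push YY$ → (s0, xxzxxx, YY$)
  read x, top Y: go to s1, push Y → (s1, xzxxx, YY$)
  read x, top Y: go to s2, push ε → (s2, zxxx, Y$)
  read z, top Y: go to s2, push ε → (s2, xxx, $)
  read x, top $: go to s0, push YY$ → (s0, xx, YY$)
  read x, top Y: go to s1, push Y → (s1, x, YY$)
  read x, top Y: go to s2, push ε → (s2, ε, Y$)
All input consumed in state s2 with stack Y$.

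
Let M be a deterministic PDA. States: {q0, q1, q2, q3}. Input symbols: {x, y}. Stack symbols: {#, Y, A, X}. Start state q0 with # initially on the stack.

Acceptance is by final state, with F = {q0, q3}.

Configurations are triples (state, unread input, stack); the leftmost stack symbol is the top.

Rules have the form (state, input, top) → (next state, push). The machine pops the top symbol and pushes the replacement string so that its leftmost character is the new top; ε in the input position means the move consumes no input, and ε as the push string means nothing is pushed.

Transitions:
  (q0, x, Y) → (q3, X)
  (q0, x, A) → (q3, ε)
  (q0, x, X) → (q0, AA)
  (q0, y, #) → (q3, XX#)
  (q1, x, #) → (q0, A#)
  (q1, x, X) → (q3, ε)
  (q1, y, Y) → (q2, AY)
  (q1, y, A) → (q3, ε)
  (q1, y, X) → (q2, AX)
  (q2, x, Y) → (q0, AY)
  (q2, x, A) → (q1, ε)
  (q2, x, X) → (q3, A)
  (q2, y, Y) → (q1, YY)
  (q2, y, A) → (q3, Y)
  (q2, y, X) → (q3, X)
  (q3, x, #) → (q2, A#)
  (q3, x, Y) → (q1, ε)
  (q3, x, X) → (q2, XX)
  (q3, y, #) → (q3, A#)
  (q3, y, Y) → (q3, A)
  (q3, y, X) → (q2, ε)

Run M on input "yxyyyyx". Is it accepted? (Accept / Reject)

(q0, yxyyyyx, #)
  read y, top #: go to q3, push XX# → (q3, xyyyyx, XX#)
  read x, top X: go to q2, push XX → (q2, yyyyx, XXX#)
  read y, top X: go to q3, push X → (q3, yyyx, XXX#)
  read y, top X: go to q2, push ε → (q2, yyx, XX#)
  read y, top X: go to q3, push X → (q3, yx, XX#)
  read y, top X: go to q2, push ε → (q2, x, X#)
  read x, top X: go to q3, push A → (q3, ε, A#)
All input consumed; state q3 ∈ F.

Accept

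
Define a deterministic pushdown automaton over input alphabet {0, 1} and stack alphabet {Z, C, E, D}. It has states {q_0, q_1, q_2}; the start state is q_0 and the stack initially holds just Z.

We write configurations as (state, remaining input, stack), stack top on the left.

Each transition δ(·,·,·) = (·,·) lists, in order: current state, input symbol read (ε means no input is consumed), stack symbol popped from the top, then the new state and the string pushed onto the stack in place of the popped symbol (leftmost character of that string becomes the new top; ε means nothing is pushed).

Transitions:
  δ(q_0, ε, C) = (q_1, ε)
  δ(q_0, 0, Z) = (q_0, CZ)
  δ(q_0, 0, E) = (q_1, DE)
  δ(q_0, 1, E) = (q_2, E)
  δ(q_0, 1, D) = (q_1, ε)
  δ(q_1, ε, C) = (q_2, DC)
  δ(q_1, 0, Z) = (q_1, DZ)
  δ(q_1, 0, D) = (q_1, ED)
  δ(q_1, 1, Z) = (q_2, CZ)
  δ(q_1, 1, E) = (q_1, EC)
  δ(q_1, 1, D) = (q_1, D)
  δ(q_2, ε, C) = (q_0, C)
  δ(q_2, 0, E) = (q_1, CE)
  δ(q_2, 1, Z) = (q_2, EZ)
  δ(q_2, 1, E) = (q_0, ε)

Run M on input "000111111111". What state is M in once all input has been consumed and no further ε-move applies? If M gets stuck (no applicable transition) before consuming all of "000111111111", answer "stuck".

(q_0, 000111111111, Z) ⊢ (q_0, 00111111111, CZ) ⊢ (q_1, 00111111111, Z) ⊢ (q_1, 0111111111, DZ) ⊢ (q_1, 111111111, EDZ) ⊢ (q_1, 11111111, ECDZ) ⊢ (q_1, 1111111, ECCDZ) ⊢ (q_1, 111111, ECCCDZ) ⊢ (q_1, 11111, ECCCCDZ) ⊢ (q_1, 1111, ECCCCCDZ) ⊢ (q_1, 111, ECCCCCCDZ) ⊢ (q_1, 11, ECCCCCCCDZ) ⊢ (q_1, 1, ECCCCCCCCDZ) ⊢ (q_1, ε, ECCCCCCCCCDZ)
All input consumed; M is in state q_1.

q_1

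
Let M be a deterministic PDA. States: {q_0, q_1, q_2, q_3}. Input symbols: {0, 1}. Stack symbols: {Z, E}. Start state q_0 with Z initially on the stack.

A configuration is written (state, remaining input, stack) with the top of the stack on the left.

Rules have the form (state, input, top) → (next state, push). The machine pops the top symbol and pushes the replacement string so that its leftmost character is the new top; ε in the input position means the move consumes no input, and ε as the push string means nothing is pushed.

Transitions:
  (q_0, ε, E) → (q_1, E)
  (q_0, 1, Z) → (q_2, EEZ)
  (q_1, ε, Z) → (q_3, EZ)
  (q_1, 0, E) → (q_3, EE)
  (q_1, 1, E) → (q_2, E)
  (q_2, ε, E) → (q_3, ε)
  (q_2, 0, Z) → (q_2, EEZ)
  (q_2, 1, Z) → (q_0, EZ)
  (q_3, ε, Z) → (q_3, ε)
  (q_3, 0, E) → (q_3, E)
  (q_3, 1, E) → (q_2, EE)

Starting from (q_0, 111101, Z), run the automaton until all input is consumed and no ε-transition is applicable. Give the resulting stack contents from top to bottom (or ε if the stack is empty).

(q_0, 111101, Z)
  read 1, top Z: go to q_2, push EEZ → (q_2, 11101, EEZ)
  ε-move, top E: go to q_3, push ε → (q_3, 11101, EZ)
  read 1, top E: go to q_2, push EE → (q_2, 1101, EEZ)
  ε-move, top E: go to q_3, push ε → (q_3, 1101, EZ)
  read 1, top E: go to q_2, push EE → (q_2, 101, EEZ)
  ε-move, top E: go to q_3, push ε → (q_3, 101, EZ)
  read 1, top E: go to q_2, push EE → (q_2, 01, EEZ)
  ε-move, top E: go to q_3, push ε → (q_3, 01, EZ)
  read 0, top E: go to q_3, push E → (q_3, 1, EZ)
  read 1, top E: go to q_2, push EE → (q_2, ε, EEZ)
  ε-move, top E: go to q_3, push ε → (q_3, ε, EZ)
All input consumed in state q_3 with stack EZ.

EZ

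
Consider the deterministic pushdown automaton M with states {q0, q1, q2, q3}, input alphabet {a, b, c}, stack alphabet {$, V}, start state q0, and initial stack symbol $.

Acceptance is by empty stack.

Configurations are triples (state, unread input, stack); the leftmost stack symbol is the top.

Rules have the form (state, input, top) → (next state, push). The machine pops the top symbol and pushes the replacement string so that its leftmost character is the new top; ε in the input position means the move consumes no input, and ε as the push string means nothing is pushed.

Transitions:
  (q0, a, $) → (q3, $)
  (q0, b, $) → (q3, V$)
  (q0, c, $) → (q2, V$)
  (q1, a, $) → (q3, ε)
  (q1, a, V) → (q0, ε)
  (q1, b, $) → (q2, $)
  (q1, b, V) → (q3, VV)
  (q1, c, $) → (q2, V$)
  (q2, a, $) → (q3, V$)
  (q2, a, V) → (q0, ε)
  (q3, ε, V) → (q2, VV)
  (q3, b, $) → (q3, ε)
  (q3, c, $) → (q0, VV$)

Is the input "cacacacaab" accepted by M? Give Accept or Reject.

(q0, cacacacaab, $)
  read c, top $: go to q2, push V$ → (q2, acacacaab, V$)
  read a, top V: go to q0, push ε → (q0, cacacaab, $)
  read c, top $: go to q2, push V$ → (q2, acacaab, V$)
  read a, top V: go to q0, push ε → (q0, cacaab, $)
  read c, top $: go to q2, push V$ → (q2, acaab, V$)
  read a, top V: go to q0, push ε → (q0, caab, $)
  read c, top $: go to q2, push V$ → (q2, aab, V$)
  read a, top V: go to q0, push ε → (q0, ab, $)
  read a, top $: go to q3, push $ → (q3, b, $)
  read b, top $: go to q3, push ε → (q3, ε, ε)
All input consumed and the stack is empty.

Accept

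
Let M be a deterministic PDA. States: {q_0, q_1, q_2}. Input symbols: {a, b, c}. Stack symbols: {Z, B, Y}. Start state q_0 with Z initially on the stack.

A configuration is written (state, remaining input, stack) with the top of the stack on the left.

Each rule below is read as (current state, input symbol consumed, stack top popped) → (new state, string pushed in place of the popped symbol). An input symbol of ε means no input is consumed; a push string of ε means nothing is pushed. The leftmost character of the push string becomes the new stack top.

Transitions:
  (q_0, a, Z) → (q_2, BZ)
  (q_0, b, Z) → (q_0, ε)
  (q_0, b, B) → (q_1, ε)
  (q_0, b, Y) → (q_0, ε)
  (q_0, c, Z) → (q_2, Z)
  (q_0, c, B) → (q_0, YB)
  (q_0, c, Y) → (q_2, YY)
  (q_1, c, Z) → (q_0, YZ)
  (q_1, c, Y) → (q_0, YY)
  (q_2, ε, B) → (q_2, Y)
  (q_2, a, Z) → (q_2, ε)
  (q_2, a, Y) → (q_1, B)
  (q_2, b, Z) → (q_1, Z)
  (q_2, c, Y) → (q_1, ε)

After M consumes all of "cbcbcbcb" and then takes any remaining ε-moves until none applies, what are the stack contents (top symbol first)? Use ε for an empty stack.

(q_0, cbcbcbcb, Z)
  read c, top Z: go to q_2, push Z → (q_2, bcbcbcb, Z)
  read b, top Z: go to q_1, push Z → (q_1, cbcbcb, Z)
  read c, top Z: go to q_0, push YZ → (q_0, bcbcb, YZ)
  read b, top Y: go to q_0, push ε → (q_0, cbcb, Z)
  read c, top Z: go to q_2, push Z → (q_2, bcb, Z)
  read b, top Z: go to q_1, push Z → (q_1, cb, Z)
  read c, top Z: go to q_0, push YZ → (q_0, b, YZ)
  read b, top Y: go to q_0, push ε → (q_0, ε, Z)
All input consumed in state q_0 with stack Z.

Z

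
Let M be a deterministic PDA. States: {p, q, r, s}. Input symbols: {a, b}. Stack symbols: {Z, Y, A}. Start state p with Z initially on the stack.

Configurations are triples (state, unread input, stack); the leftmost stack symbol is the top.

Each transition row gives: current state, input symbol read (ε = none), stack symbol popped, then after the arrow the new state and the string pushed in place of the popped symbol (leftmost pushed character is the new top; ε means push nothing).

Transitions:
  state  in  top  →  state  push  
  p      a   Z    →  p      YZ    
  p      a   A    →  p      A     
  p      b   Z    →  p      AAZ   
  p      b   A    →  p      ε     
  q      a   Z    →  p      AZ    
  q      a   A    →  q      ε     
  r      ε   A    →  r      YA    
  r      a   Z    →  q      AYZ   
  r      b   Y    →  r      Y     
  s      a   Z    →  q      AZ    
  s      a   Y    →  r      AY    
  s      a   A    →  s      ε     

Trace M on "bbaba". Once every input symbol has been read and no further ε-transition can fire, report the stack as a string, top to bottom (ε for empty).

(p, bbaba, Z)
  read b, top Z: go to p, push AAZ → (p, baba, AAZ)
  read b, top A: go to p, push ε → (p, aba, AZ)
  read a, top A: go to p, push A → (p, ba, AZ)
  read b, top A: go to p, push ε → (p, a, Z)
  read a, top Z: go to p, push YZ → (p, ε, YZ)
All input consumed in state p with stack YZ.

YZ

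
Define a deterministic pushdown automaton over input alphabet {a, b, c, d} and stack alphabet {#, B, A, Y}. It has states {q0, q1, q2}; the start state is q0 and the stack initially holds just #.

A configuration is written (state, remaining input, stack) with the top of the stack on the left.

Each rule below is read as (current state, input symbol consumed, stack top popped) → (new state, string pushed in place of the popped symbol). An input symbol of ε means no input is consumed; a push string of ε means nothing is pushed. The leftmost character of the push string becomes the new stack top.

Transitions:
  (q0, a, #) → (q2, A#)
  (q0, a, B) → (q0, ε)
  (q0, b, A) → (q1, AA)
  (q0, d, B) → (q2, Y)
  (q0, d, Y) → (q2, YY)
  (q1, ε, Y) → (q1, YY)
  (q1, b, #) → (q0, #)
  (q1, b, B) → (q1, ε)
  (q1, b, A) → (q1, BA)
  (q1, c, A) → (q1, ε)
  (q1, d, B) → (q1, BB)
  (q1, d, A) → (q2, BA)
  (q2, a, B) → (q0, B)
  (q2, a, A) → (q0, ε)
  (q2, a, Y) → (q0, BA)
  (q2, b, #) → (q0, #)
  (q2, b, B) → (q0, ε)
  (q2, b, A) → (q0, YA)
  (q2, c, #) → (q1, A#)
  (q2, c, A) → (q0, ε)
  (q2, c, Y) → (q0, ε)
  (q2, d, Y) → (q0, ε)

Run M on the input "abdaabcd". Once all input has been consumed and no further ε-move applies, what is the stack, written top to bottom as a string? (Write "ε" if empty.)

(q0, abdaabcd, #)
  read a, top #: go to q2, push A# → (q2, bdaabcd, A#)
  read b, top A: go to q0, push YA → (q0, daabcd, YA#)
  read d, top Y: go to q2, push YY → (q2, aabcd, YYA#)
  read a, top Y: go to q0, push BA → (q0, abcd, BAYA#)
  read a, top B: go to q0, push ε → (q0, bcd, AYA#)
  read b, top A: go to q1, push AA → (q1, cd, AAYA#)
  read c, top A: go to q1, push ε → (q1, d, AYA#)
  read d, top A: go to q2, push BA → (q2, ε, BAYA#)
All input consumed in state q2 with stack BAYA#.

BAYA#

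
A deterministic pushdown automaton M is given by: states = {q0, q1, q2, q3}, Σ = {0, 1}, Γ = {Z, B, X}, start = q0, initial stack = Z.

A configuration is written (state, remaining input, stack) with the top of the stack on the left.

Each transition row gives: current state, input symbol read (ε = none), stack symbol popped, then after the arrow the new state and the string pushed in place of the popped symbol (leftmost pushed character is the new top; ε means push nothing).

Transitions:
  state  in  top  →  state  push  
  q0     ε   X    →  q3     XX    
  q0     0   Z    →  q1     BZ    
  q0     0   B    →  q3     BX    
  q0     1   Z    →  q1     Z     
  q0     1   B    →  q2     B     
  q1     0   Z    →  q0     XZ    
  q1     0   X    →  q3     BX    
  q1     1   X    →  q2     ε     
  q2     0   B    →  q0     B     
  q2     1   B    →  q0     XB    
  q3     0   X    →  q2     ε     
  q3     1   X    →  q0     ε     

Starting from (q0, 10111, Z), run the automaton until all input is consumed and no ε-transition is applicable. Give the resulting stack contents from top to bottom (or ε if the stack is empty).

XXZ

(q0, 10111, Z)
  read 1, top Z: go to q1, push Z → (q1, 0111, Z)
  read 0, top Z: go to q0, push XZ → (q0, 111, XZ)
  ε-move, top X: go to q3, push XX → (q3, 111, XXZ)
  read 1, top X: go to q0, push ε → (q0, 11, XZ)
  ε-move, top X: go to q3, push XX → (q3, 11, XXZ)
  read 1, top X: go to q0, push ε → (q0, 1, XZ)
  ε-move, top X: go to q3, push XX → (q3, 1, XXZ)
  read 1, top X: go to q0, push ε → (q0, ε, XZ)
  ε-move, top X: go to q3, push XX → (q3, ε, XXZ)
All input consumed in state q3 with stack XXZ.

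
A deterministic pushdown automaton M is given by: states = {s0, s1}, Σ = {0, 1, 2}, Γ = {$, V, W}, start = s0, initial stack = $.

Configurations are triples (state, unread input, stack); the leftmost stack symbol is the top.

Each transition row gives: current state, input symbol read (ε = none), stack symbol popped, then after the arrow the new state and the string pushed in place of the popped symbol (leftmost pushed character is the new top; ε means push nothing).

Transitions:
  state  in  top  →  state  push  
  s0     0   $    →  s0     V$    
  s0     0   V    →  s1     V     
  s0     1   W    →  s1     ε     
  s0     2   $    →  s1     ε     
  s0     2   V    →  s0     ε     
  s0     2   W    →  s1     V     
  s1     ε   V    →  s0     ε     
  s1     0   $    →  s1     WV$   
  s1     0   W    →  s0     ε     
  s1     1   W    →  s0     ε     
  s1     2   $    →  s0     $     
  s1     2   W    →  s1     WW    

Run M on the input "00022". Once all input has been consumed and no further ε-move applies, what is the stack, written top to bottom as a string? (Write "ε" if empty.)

ε

(s0, 00022, $) ⊢ (s0, 0022, V$) ⊢ (s1, 022, V$) ⊢ (s0, 022, $) ⊢ (s0, 22, V$) ⊢ (s0, 2, $) ⊢ (s1, ε, ε)
All input consumed in state s1 with stack ε.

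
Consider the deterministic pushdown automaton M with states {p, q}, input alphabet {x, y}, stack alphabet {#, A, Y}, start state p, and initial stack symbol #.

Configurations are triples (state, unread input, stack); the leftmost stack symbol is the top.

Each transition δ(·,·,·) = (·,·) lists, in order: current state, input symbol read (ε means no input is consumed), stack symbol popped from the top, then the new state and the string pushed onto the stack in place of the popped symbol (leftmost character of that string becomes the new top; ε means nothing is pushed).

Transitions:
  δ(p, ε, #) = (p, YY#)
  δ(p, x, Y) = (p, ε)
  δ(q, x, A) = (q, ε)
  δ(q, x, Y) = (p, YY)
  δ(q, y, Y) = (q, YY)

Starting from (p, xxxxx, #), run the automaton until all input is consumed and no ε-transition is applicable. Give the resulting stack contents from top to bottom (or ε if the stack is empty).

Y#

(p, xxxxx, #)
  ε-move, top #: go to p, push YY# → (p, xxxxx, YY#)
  read x, top Y: go to p, push ε → (p, xxxx, Y#)
  read x, top Y: go to p, push ε → (p, xxx, #)
  ε-move, top #: go to p, push YY# → (p, xxx, YY#)
  read x, top Y: go to p, push ε → (p, xx, Y#)
  read x, top Y: go to p, push ε → (p, x, #)
  ε-move, top #: go to p, push YY# → (p, x, YY#)
  read x, top Y: go to p, push ε → (p, ε, Y#)
All input consumed in state p with stack Y#.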